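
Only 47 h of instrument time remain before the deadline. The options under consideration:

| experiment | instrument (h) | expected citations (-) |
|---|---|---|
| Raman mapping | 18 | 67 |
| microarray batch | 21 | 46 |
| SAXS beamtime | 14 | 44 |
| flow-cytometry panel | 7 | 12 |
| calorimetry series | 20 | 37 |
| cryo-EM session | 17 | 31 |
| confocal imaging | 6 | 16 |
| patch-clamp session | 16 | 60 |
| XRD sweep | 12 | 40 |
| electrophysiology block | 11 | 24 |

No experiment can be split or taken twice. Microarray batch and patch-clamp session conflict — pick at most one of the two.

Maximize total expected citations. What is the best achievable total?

Taking Raman mapping + patch-clamp session + XRD sweep: 46 h used, 167 in expected citations.
The closest alternative, Raman mapping + flow-cytometry panel + confocal imaging + patch-clamp session, reaches only 155.

167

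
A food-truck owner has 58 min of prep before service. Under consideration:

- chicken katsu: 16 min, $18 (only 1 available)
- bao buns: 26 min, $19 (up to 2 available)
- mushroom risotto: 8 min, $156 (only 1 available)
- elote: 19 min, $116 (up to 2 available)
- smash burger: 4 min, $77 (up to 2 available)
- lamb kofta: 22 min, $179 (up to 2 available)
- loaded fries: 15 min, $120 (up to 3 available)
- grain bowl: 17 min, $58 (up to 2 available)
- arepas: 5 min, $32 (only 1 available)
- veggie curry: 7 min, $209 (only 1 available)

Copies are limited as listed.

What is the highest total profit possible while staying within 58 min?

791

Ranking by ratio (profit/min): veggie curry 29.86, mushroom risotto 19.50, smash burger 19.25.
Greedy by ratio would take mushroom risotto + 2×smash burger + lamb kofta + arepas + veggie curry: 50 min used, total 730.
The 22 min tied up in lamb kofta is better spent on 2×loaded fries — total rises to 791 (58 min).
Nothing else within 58 min beats 791.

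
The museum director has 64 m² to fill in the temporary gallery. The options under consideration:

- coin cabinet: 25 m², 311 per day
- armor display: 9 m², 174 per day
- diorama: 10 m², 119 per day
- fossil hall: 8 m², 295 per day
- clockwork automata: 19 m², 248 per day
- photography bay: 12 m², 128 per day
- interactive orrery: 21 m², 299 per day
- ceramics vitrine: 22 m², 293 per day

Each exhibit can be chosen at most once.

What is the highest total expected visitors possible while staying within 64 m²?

1079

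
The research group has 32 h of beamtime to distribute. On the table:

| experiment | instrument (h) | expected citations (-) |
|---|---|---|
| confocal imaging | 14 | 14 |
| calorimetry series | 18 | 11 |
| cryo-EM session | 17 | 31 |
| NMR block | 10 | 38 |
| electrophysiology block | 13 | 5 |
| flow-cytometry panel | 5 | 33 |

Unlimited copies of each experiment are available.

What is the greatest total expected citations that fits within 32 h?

Density check — flow-cytometry panel 6.60, NMR block 3.80, cryo-EM session 1.82, confocal imaging 1.00 are the best per h.
Taking 6×flow-cytometry panel: 30 h used, 198 in expected citations.
The spare 2 h is too small for any remaining experiment, and no exchange beats 198.

198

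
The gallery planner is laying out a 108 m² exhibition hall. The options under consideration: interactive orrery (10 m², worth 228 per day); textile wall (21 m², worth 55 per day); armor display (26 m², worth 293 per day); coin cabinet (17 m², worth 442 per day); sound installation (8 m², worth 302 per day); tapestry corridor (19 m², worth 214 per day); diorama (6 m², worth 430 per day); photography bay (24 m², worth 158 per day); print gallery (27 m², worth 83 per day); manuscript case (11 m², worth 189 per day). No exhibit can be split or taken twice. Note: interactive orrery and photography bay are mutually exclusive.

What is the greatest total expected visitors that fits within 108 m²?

The ratio ordering already packs tightly: interactive orrery + armor display + coin cabinet + sound installation + tapestry corridor + diorama + manuscript case, 97 m², 2098.
That's the maximum — no feasible swap from here does better than 2098.

2098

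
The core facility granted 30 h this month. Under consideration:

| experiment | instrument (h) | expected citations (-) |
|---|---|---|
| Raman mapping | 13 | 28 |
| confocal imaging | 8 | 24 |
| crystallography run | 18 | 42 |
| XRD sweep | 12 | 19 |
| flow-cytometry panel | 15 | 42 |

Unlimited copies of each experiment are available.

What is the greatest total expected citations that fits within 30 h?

By expected citations per h: confocal imaging 3.00, flow-cytometry panel 2.80, crystallography run 2.33 lead.
The ratio heuristic lands on 3×confocal imaging (72) but leaves 6 h idle.
Dropping 3×confocal imaging frees 24 h; slotting in 2×flow-cytometry panel (30 h) lifts the total to 84 at 30 h.
Every other selection either busts 30 h or fails to beat 84.

84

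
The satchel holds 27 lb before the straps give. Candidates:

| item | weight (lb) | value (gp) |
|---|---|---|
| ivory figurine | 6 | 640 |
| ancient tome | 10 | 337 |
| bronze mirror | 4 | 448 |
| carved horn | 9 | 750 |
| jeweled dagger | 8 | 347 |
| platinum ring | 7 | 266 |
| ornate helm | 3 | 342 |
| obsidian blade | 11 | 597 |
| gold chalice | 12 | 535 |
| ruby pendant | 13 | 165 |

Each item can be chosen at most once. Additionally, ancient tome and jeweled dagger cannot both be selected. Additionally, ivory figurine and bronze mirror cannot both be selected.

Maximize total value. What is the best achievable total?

2137

Taking bronze mirror + carved horn + ornate helm + obsidian blade: 27 lb used, 2137 in value.
Runner-up ivory figurine + carved horn + jeweled dagger + ornate helm tops out at 2079.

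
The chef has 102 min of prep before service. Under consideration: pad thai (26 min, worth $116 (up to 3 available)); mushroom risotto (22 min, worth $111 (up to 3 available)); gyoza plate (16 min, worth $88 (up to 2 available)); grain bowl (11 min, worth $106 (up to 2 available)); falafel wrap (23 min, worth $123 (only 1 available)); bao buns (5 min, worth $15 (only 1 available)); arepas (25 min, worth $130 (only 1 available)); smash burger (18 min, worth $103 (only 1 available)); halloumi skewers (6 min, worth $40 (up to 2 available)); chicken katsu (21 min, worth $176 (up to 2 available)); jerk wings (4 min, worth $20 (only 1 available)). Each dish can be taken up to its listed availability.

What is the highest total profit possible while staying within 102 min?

780

The ratio heuristic lands on 2×grain bowl + smash burger + 2×halloumi skewers + 2×chicken katsu + jerk wings (767) but leaves 4 min idle.
Dropping smash burger and halloumi skewers and jerk wings frees 28 min; slotting in 2×gyoza plate (32 min) lifts the total to 780 at 102 min.
That's the maximum — no swap from here does better than 780.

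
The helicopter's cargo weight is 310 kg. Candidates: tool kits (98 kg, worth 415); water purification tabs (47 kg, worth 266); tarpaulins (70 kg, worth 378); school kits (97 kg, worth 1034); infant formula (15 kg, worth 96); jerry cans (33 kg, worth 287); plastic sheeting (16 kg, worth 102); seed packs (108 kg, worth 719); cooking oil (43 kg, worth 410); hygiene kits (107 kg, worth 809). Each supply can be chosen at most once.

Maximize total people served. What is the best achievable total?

2642

Ranking by ratio (people served/kg): school kits 10.66, cooking oil 9.53, jerry cans 8.70, hygiene kits 7.56.
Greedy by ratio would take school kits + infant formula + jerry cans + cooking oil + hygiene kits: 295 kg used, total 2636.
The 15 kg tied up in infant formula is better spent on plastic sheeting — total rises to 2642 (296 kg).
The closest alternative, school kits + infant formula + jerry cans + cooking oil + hygiene kits, reaches only 2636.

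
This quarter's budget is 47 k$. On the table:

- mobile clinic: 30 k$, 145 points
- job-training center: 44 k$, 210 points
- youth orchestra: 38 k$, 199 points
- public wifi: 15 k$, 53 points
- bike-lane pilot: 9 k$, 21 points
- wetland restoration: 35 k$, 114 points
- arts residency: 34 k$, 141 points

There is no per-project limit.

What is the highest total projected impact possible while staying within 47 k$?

220

Best packing: youth orchestra + bike-lane pilot — 47 k$, 220 total.
Nothing else within 47 k$ beats 220.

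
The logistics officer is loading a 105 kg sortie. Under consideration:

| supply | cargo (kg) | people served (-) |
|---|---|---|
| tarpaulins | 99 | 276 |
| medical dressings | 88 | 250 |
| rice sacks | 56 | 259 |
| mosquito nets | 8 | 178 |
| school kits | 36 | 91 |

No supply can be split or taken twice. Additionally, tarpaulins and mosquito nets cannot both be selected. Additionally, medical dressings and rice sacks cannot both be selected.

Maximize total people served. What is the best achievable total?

By people served per kg: mosquito nets 22.25, rice sacks 4.62, medical dressings 2.84, tarpaulins 2.79 lead.
The ratio ordering already packs tightly: rice sacks + mosquito nets + school kits, 100 kg, 528.
Next best is rice sacks + mosquito nets at 437 (64 kg) — short by 91.

528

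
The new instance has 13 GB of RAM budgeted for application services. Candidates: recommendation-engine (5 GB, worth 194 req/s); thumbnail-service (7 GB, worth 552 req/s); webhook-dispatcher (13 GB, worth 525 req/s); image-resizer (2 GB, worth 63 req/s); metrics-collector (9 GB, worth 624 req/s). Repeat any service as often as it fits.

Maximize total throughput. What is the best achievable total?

A density-first pass picks recommendation-engine + thumbnail-service — 746 at 12 GB.
Dropping recommendation-engine and thumbnail-service frees 12 GB; slotting in 2×image-resizer + metrics-collector (13 GB) lifts the total to 750 at 13 GB.
Every other selection either busts 13 GB or fails to beat 750.

750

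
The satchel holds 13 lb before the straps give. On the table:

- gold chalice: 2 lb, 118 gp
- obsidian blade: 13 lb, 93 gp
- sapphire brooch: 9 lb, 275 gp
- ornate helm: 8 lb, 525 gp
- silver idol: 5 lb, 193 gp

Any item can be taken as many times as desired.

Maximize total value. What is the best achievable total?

By value per lb: ornate helm 65.62, gold chalice 59.00, silver idol 38.60 lead.
2×gold chalice + ornate helm uses 12 of the 13 lb and totals 761.

761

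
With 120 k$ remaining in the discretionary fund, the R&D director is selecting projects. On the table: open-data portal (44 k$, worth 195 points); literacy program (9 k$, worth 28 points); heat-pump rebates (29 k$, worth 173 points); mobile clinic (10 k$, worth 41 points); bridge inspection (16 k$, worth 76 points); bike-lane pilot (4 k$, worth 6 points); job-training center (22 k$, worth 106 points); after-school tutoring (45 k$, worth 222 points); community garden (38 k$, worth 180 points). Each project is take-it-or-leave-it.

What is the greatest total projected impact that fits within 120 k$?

590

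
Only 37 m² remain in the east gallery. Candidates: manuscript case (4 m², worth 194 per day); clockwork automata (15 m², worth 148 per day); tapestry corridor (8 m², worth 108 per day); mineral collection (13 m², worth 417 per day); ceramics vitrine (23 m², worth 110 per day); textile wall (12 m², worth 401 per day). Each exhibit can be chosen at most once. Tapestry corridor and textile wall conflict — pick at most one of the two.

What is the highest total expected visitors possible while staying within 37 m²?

Taking manuscript case + mineral collection + textile wall: 29 m² used, 1012 in expected visitors.

1012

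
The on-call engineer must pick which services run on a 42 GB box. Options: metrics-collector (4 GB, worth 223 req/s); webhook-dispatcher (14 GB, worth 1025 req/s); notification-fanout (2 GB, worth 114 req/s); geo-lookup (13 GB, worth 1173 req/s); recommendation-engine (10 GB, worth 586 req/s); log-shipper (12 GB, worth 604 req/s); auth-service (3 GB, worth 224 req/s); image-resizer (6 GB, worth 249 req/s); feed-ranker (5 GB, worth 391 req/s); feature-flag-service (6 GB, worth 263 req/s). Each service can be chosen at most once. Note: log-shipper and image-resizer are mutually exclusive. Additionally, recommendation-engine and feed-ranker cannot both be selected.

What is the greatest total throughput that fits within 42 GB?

Metrics-collector + webhook-dispatcher + notification-fanout + geo-lookup + auth-service + feed-ranker uses 41 of the 42 GB and totals 3150.
That's the maximum — no feasible swap from here does better than 3150.

3150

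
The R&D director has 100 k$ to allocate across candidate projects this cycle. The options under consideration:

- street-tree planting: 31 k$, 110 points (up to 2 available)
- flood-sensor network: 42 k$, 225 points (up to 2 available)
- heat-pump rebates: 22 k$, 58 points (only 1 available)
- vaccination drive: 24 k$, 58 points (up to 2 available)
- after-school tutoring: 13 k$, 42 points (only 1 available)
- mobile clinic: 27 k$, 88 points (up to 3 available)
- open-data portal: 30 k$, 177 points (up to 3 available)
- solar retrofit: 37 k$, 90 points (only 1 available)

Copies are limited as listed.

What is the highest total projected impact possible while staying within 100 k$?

531

Density check — open-data portal 5.90, flood-sensor network 5.36, street-tree planting 3.55, mobile clinic 3.26 are the best per k$.
Taking 3×open-data portal: 90 k$ used, 531 in projected impact.
The spare 10 k$ is too small for any remaining project, and no exchange beats 531.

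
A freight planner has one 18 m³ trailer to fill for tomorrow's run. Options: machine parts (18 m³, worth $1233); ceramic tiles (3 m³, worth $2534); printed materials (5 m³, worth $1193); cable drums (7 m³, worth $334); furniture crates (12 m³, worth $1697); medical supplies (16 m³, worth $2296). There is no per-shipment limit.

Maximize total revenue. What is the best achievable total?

15204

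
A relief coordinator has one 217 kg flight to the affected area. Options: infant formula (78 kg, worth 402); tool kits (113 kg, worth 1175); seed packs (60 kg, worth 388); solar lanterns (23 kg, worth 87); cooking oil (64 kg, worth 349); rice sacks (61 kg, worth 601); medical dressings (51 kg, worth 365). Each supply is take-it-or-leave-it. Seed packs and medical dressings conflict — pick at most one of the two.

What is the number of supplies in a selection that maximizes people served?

3

Optimal total is 1863.
For example tool kits + solar lanterns + rice sacks achieves it, using 197 kg.
All optima have 3 supplies.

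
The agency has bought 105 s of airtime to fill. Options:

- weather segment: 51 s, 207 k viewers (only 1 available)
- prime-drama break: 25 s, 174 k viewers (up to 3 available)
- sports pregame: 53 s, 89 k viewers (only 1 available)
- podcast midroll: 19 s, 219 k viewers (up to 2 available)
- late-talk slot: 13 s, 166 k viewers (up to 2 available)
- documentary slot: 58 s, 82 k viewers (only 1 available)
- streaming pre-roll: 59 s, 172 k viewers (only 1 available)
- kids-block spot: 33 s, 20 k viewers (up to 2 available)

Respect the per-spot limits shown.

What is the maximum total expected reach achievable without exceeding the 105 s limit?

Taking the top-ratio spots first gives prime-drama break + 2×podcast midroll + 2×late-talk slot for 944 (89 s).
Replace late-talk slot with prime-drama break: the trade gains 8 net, giving 952 at 101 s.
Nothing else within 105 s beats 952.

952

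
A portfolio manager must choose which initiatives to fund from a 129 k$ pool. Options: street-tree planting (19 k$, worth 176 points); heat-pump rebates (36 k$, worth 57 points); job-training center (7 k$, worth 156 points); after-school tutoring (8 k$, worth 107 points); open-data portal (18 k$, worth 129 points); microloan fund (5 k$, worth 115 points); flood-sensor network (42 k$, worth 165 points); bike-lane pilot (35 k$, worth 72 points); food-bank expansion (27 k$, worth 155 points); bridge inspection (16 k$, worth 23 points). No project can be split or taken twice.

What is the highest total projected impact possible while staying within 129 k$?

Taking street-tree planting + job-training center + after-school tutoring + open-data portal + microloan fund + flood-sensor network + food-bank expansion: 126 k$ used, 1003 in projected impact.
The closest alternative, street-tree planting + job-training center + after-school tutoring + open-data portal + microloan fund + bike-lane pilot + food-bank expansion, reaches only 910.

1003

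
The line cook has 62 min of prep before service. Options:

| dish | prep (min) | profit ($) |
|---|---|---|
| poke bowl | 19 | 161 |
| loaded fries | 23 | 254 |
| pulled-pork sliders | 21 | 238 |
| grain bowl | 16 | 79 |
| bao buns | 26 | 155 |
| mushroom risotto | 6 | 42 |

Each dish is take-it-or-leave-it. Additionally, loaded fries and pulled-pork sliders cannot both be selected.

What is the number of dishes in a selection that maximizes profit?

Best achievable profit is 520.
One optimal bundle: poke bowl + pulled-pork sliders + grain bowl + mushroom risotto (62 min).
All optima have 4 dishes.

4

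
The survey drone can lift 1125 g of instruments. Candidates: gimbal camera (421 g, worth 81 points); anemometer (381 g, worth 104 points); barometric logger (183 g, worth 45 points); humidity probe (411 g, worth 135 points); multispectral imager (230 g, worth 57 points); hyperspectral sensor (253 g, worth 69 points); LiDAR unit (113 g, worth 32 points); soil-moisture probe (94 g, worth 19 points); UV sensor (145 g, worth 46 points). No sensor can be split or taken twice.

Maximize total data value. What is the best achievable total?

A density-first pass picks anemometer + humidity probe + LiDAR unit + UV sensor — 317 at 1050 g.
The 113 g tied up in LiDAR unit is better spent on barometric logger — total rises to 330 (1120 g).
Next best is barometric logger + humidity probe + hyperspectral sensor + LiDAR unit + UV sensor at 327 (1105 g) — short by 3.

330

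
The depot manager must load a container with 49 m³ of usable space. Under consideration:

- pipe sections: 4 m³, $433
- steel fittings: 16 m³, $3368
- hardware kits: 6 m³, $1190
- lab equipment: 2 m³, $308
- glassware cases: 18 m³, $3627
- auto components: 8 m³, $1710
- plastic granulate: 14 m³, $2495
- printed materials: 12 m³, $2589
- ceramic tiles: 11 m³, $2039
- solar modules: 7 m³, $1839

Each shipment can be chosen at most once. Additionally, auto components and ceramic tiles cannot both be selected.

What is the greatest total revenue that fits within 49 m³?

10696

Steel fittings + hardware kits + auto components + printed materials + solar modules uses 49 of the 49 m³ and totals 10696.
Every other selection either busts 49 m³ or breaks a pairing rule or fails to beat 10696.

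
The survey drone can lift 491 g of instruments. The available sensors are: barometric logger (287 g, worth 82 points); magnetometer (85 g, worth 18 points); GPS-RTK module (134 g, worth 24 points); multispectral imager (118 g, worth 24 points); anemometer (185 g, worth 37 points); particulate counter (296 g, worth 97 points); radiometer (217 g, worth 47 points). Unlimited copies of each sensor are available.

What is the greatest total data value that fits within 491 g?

Ranking by ratio (data value/g): particulate counter 0.33, barometric logger 0.29, radiometer 0.22.
A density-first pass picks 2×magnetometer + particulate counter — 133 at 466 g.
Replace 2×magnetometer with anemometer: the trade gains 1 net, giving 134 at 481 g.

134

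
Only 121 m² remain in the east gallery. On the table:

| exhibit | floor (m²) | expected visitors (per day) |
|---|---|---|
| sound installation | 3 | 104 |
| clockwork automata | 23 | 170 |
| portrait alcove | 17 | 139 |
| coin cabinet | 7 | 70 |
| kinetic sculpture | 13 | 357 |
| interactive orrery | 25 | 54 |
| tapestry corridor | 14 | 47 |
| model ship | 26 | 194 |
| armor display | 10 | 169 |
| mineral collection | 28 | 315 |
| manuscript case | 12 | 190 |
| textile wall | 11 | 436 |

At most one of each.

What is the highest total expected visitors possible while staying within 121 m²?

Density check — textile wall 39.64, sound installation 34.67, kinetic sculpture 27.46, armor display 16.90 are the best per m².
Filling by ratio: sound installation + portrait alcove + coin cabinet + kinetic sculpture + tapestry corridor + armor display + mineral collection + manuscript case + textile wall for 1827, with 6 m² left unused.
The 21 m² tied up in coin cabinet and tapestry corridor is better spent on model ship — total rises to 1904 (120 m²).

1904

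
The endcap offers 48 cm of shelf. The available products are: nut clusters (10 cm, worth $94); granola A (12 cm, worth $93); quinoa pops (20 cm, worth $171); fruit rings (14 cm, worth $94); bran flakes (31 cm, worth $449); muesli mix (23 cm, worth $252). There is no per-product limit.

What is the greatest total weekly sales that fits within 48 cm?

543

By weekly sales per cm: bran flakes 14.48, muesli mix 10.96, nut clusters 9.40, quinoa pops 8.55 lead.
Taking nut clusters + bran flakes: 41 cm used, 543 in weekly sales.
The spare 7 cm is too small for any remaining product, and no exchange beats 543.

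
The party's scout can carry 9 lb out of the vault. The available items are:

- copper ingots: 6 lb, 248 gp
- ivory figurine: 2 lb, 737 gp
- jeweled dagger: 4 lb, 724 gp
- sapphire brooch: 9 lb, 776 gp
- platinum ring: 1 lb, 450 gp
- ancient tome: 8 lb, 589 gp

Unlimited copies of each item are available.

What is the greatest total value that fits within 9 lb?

4050

Best packing: 9×platinum ring — 9 lb, 4050 total.
That's the maximum — no swap from here does better than 4050.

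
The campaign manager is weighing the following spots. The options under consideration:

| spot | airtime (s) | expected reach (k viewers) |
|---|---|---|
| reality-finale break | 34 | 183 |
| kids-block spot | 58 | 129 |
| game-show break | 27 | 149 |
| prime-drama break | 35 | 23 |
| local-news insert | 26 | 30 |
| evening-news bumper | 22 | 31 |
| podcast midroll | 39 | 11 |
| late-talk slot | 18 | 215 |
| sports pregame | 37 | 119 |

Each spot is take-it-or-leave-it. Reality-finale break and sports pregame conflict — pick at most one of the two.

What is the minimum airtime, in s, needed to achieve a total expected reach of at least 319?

45

Look for the lowest-airtime combination reaching 319.
Taking game-show break + late-talk slot gives 364 (≥ 319) for 45 s.
Below 45 s the best achievable stays under 319.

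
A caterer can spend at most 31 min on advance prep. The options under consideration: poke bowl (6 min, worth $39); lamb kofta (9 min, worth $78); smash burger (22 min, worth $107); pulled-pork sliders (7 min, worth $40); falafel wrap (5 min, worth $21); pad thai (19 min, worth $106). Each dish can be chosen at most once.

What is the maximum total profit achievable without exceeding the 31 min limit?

185

A density-first pass picks poke bowl + lamb kofta + pulled-pork sliders + falafel wrap — 178 at 27 min.
Dropping poke bowl and pulled-pork sliders and falafel wrap frees 18 min; slotting in smash burger (22 min) lifts the total to 185 at 31 min.
That's the maximum — no swap from here does better than 185.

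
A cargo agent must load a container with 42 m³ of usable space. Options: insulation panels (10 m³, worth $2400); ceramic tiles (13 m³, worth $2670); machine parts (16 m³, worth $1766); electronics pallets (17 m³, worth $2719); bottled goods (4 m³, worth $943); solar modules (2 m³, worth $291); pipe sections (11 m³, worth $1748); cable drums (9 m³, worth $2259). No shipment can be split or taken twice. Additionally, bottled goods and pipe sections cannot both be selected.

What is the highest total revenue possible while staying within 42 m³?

Greedy by ratio would take insulation panels + ceramic tiles + bottled goods + solar modules + cable drums: 38 m³ used, total 8563.
Dropping ceramic tiles frees 13 m³; slotting in electronics pallets (17 m³) lifts the total to 8612 at 42 m³.
Nothing else feasible within 42 m³ beats 8612.

8612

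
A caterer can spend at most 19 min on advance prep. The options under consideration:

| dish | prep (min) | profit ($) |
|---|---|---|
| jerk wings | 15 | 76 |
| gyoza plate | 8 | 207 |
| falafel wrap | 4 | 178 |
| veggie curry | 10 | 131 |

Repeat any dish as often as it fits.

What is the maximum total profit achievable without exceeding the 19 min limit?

Best packing: 4×falafel wrap — 16 min, 712 total.

712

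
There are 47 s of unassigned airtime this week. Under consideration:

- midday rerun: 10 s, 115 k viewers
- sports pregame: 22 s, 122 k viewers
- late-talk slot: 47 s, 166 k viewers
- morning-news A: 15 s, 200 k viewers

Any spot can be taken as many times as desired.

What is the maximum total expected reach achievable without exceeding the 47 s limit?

3×morning-news A uses 45 of the 47 s and totals 600.

600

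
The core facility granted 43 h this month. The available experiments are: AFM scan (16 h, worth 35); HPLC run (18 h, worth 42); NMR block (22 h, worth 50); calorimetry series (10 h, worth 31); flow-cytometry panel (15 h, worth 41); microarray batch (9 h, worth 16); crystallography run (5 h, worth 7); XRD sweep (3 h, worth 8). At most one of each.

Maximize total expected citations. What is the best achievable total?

By expected citations per h: calorimetry series 3.10, flow-cytometry panel 2.73, XRD sweep 2.67, HPLC run 2.33 lead.
Filling by ratio: calorimetry series + flow-cytometry panel + microarray batch + crystallography run + XRD sweep for 103, with 1 h left unused.
Dropping microarray batch and crystallography run and XRD sweep frees 17 h; slotting in HPLC run (18 h) lifts the total to 114 at 43 h.

114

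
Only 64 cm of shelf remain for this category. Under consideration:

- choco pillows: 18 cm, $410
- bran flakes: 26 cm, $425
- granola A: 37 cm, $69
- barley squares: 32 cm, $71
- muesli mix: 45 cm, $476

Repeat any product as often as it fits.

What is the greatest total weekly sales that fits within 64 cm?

1245

Density check — choco pillows 22.78, bran flakes 16.35, muesli mix 10.58 are the best per cm.
The ratio heuristic lands on 3×choco pillows (1230) but leaves 10 cm idle.
Replace choco pillows with bran flakes: the trade gains 15 net, giving 1245 at 62 cm.
The spare 2 cm is too small for any remaining product, and no exchange beats 1245.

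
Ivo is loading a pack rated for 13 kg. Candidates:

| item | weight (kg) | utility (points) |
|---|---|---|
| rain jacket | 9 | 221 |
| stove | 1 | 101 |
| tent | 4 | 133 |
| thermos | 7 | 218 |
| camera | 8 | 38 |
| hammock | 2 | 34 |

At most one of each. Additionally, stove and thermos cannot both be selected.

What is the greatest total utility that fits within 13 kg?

Best packing: tent + thermos + hammock — 13 kg, 385 total.
Next best is rain jacket + stove + hammock at 356 (12 kg) — short by 29.

385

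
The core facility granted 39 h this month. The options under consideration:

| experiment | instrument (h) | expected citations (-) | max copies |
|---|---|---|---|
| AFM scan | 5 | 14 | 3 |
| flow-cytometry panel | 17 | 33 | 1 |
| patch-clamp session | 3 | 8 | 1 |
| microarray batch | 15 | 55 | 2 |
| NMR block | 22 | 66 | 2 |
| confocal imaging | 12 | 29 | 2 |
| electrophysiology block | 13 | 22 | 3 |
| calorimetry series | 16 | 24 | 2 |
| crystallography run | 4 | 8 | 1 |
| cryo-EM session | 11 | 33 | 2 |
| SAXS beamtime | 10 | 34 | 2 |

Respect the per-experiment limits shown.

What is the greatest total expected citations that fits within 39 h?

132

AFM scan + 2×microarray batch + crystallography run uses 39 of the 39 h and totals 132.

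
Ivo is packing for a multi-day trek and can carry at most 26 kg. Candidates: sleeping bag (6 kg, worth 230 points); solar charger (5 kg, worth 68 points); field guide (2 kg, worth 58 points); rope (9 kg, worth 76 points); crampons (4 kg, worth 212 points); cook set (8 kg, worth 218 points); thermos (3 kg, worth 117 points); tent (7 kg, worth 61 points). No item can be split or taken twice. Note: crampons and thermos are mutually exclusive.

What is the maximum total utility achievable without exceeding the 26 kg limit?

Density check — crampons 53.00, thermos 39.00, sleeping bag 38.33 are the best per kg.
Taking sleeping bag + solar charger + field guide + crampons + cook set: 25 kg used, 786 in utility.
The closest alternative, sleeping bag + solar charger + crampons + cook set, reaches only 728.

786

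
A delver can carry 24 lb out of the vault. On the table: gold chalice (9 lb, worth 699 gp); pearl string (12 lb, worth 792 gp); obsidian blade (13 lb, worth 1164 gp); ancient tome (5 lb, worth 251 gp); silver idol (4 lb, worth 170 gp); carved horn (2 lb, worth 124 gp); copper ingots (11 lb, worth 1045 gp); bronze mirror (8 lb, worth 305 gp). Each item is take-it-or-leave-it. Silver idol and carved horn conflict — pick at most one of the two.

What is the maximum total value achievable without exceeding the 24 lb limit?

2209

Taking obsidian blade + copper ingots: 24 lb used, 2209 in value.
Every other selection either busts 24 lb or breaks a pairing rule or fails to beat 2209.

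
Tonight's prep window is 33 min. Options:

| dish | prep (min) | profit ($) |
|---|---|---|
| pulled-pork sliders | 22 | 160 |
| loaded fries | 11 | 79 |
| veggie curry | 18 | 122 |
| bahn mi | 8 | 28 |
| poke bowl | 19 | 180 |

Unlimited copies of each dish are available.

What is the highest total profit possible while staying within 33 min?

Best packing: loaded fries + poke bowl — 30 min, 259 total.

259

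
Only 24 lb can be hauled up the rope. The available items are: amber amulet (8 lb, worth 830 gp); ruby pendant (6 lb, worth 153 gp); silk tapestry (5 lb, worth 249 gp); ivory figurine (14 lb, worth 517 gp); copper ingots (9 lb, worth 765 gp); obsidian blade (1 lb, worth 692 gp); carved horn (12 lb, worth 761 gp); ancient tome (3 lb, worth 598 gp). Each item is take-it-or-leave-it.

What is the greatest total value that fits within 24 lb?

Best packing: amber amulet + copper ingots + obsidian blade + ancient tome — 21 lb, 2885 total.
Runner-up amber amulet + obsidian blade + carved horn + ancient tome tops out at 2881.

2885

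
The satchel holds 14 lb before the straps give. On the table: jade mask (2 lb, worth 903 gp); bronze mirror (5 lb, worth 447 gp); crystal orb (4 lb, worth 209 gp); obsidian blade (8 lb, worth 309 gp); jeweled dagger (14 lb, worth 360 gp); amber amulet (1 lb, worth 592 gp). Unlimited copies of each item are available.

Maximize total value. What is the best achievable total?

The ratio ordering already packs tightly: 14×amber amulet, 14 lb, 8288.
No other feasible combination exceeds 8288.

8288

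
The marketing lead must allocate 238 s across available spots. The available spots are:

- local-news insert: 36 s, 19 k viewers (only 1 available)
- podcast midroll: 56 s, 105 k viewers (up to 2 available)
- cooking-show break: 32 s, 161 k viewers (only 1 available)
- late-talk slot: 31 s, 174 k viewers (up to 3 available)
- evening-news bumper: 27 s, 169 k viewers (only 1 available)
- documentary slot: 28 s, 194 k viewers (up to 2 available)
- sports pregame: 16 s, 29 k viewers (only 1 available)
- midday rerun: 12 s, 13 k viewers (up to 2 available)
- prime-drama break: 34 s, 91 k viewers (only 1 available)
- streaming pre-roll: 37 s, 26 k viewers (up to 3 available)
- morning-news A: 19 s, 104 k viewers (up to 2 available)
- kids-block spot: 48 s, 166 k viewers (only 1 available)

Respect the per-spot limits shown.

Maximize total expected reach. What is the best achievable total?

1344

Greedy by ratio would take 3×late-talk slot + evening-news bumper + 2×documentary slot + sports pregame + 2×morning-news A: 230 s used, total 1316.
Replace sports pregame and morning-news A with cooking-show break: the trade gains 28 net, giving 1344 at 227 s.
The spare 11 s is too small for any remaining spot, and no exchange beats 1344.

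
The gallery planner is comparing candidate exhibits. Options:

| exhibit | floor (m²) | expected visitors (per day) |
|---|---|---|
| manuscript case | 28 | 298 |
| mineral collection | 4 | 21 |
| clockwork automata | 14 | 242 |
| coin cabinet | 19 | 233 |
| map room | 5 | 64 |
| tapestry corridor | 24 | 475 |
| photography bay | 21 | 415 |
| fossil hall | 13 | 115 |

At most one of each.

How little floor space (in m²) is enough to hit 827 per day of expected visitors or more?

45

Need the lightest bundle worth ≥ 827.
tapestry corridor + photography bay: 890 expected visitors at 45 m².
Below 45 m² the best achievable stays under 827.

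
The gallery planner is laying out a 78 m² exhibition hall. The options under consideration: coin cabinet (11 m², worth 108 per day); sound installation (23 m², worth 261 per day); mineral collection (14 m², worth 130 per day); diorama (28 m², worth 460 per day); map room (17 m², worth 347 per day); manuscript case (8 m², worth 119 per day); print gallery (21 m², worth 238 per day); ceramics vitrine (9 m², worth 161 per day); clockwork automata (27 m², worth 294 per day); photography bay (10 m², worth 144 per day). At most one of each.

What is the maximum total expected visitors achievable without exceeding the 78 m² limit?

Greedy by ratio would take diorama + map room + manuscript case + ceramics vitrine + photography bay: 72 m² used, total 1231.
Replace manuscript case with mineral collection: the trade gains 11 net, giving 1242 at 78 m².

1242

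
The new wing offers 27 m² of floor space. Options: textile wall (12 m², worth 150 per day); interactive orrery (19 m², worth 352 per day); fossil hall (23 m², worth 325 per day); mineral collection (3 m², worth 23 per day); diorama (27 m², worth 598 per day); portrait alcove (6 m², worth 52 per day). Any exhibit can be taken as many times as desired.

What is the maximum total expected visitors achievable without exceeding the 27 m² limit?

598

Density check — diorama 22.15, interactive orrery 18.53, fossil hall 14.13 are the best per m².
Best packing: diorama — 27 m², 598 total.
Nothing else within 27 m² beats 598.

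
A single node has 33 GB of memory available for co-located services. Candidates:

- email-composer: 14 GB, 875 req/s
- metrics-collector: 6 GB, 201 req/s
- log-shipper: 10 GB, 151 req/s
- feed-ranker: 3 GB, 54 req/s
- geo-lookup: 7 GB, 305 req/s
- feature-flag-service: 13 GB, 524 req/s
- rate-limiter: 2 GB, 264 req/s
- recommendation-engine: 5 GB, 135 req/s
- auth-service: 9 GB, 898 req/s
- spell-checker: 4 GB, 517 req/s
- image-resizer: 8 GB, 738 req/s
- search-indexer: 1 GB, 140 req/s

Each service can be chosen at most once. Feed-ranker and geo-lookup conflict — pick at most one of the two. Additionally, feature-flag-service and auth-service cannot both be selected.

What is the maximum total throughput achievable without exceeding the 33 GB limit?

The ratio ordering already packs tightly: geo-lookup + rate-limiter + auth-service + spell-checker + image-resizer + search-indexer, 31 GB, 2862.
Nothing else feasible within 33 GB beats 2862.

2862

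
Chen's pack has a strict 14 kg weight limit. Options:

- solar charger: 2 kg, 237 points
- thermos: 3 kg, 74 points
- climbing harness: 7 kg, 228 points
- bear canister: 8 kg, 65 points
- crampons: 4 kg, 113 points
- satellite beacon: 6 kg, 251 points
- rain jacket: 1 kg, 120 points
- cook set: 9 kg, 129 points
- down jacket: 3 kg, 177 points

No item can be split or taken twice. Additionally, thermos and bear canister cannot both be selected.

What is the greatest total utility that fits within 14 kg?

785

Taking solar charger + satellite beacon + rain jacket + down jacket: 12 kg used, 785 in utility.
An exhaustive check of the 512 subsets confirms 785.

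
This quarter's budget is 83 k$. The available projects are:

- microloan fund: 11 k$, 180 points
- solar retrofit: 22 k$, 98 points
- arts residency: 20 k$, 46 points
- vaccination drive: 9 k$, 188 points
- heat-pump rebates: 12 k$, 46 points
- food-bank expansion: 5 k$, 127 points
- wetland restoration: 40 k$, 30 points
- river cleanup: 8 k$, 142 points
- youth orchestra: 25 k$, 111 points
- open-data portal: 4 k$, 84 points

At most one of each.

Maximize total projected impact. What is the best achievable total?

878

Ranking by ratio (projected impact/k$): food-bank expansion 25.40, open-data portal 21.00, vaccination drive 20.89, river cleanup 17.75.
The ratio heuristic lands on microloan fund + solar retrofit + vaccination drive + heat-pump rebates + food-bank expansion + river cleanup + open-data portal (865) but leaves 12 k$ idle.
Replace solar retrofit and heat-pump rebates with arts residency + youth orchestra: the trade gains 13 net, giving 878 at 82 k$.
Nothing else within 83 k$ beats 878.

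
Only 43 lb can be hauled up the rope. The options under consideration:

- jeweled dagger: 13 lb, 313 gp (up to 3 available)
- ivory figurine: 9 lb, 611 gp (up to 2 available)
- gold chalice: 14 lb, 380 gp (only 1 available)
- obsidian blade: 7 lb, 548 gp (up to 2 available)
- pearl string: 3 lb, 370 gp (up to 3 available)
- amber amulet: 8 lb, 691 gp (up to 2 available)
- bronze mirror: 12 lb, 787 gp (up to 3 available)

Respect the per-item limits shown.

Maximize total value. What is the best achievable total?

3714

Filling by ratio: 2×obsidian blade + 3×pearl string + 2×amber amulet for 3588, with 4 lb left unused.
Dropping 2×obsidian blade frees 14 lb; slotting in 2×ivory figurine (18 lb) lifts the total to 3714 at 43 lb.
No other feasible combination exceeds 3714.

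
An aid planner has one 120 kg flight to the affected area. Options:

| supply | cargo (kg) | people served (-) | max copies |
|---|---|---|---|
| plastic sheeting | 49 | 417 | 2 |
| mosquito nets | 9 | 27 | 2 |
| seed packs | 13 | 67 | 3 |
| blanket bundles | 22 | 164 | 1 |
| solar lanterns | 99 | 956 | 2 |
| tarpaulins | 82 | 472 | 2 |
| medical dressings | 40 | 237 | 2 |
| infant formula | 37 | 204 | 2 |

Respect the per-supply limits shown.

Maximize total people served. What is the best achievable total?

1023

Best packing: seed packs + solar lanterns — 112 kg, 1023 total.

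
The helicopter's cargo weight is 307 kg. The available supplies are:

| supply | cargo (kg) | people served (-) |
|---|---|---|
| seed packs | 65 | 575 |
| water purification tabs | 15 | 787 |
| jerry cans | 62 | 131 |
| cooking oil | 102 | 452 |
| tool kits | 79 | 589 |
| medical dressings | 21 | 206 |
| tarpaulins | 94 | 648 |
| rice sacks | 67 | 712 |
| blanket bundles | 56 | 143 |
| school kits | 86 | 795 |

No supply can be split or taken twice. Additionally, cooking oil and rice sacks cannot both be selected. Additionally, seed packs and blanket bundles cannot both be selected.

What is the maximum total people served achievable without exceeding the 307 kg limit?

3148

Filling by ratio: seed packs + water purification tabs + medical dressings + rice sacks + school kits for 3075, with 53 kg left unused.
Replace seed packs with tarpaulins: the trade gains 73 net, giving 3148 at 283 kg.
No other feasible combination exceeds 3148.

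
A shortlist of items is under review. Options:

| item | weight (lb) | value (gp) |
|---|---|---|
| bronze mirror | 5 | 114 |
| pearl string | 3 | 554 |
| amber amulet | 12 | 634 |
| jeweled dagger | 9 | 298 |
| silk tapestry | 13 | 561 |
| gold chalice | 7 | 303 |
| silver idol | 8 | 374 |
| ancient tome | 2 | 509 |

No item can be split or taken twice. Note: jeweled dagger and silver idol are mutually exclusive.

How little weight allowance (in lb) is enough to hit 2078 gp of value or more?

29

Look for the lowest-weight combination reaching 2078.
bronze mirror + pearl string + amber amulet + gold chalice + ancient tome reaches 2114 using 29 lb.
Any bundle with less than 29 lb falls short of 2078.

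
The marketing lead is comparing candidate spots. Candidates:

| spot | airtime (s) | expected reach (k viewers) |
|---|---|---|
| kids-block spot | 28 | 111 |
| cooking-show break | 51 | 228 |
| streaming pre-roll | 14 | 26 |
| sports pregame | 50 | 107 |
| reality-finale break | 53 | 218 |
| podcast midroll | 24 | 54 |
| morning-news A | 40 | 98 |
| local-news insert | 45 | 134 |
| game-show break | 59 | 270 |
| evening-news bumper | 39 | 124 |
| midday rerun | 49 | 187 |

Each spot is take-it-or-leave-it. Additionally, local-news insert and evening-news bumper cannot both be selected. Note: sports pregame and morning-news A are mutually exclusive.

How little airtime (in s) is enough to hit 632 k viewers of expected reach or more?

152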